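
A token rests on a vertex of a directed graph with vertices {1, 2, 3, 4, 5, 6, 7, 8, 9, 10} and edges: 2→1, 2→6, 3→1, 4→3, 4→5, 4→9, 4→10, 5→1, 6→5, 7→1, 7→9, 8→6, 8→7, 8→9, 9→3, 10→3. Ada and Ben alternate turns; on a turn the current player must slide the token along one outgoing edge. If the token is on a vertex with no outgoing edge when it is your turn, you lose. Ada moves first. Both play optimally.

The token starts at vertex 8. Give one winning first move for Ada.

Move to 6.

Use the standard recursion: the mover loses at a terminal position; elsewhere, the mover wins exactly when some move hands the opponent an L position.
Every edge goes from a vertex to one that appears earlier in the order 1, 3, 5, 9, 10, 6, 4, 7, 2, 8, so processing vertices in that order labels each vertex after all of its successors.
1: no outgoing edge → L
3: →1(L), so W
5: →1(L), so W
9: →3(W) only, which is W, so L
10: →3(W) only, which is W, so L
6: →5(W) only, which is W, so L
4: →10(L), so W
7: →9(L), so W
2: →6(L), so W
8: →6(L), so W
From 8, the L positions reachable in one move are: 6, 9. Any move reaching one of these is winning.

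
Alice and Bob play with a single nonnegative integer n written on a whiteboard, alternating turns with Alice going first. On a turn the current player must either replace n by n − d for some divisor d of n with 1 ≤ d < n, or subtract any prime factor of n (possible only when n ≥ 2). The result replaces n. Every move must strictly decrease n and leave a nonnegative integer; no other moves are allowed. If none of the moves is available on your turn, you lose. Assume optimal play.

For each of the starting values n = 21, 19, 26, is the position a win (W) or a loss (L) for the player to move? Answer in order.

Compute win/loss labels from the base case upward. A position with no move is L. Any other position is W if it can reach an L in one move, else L.
n=0: no move → L
n=1: no move → L
n=2: can move to 0, which is L ⇒ W
n=3: can move to 0, which is L ⇒ W
n=4: moves to 2(W), 3(W); every one is W ⇒ L
n=5: can move to 0, which is L ⇒ W
n=6: can move to 4, which is L ⇒ W
n=7: can move to 0, which is L ⇒ W
n=8: can move to 4, which is L ⇒ W
n=9: moves to 6(W), 8(W); every one is W ⇒ L
n=10: can move to 9, which is L ⇒ W
n=11: can move to 0, which is L ⇒ W
n=12: can move to 9, which is L ⇒ W
n=13: can move to 0, which is L ⇒ W
n=14: moves to 7(W), 12(W), 13(W); every one is W ⇒ L
n=15: can move to 14, which is L ⇒ W
n=16: can move to 14, which is L ⇒ W
n=17: can move to 0, which is L ⇒ W
n=18: can move to 9, which is L ⇒ W
n=19: can move to 0, which is L ⇒ W
n=20: moves to 10(W), 15(W), 16(W), 18(W), 19(W); every one is W ⇒ L
n=21: can move to 14, which is L ⇒ W
n=22: can move to 20, which is L ⇒ W
n=23: can move to 0, which is L ⇒ W
n=24: can move to 20, which is L ⇒ W
n=25: can move to 20, which is L ⇒ W
n=26: moves to 13(W), 24(W), 25(W); every one is W ⇒ L

21: W, 19: W, 26: L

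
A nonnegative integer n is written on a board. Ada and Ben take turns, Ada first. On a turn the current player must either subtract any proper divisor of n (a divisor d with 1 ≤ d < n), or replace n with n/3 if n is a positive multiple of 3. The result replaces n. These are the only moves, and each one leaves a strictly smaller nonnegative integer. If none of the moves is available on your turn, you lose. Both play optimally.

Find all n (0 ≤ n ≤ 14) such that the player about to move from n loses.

0, 1, 4, 7, 9, 11, 13

Compute win/loss labels from the base case upward. A position with no move is L. Any other position is W if it can reach an L in one move, else L.
n=0: no move → L
n=1: no move → L
n=2: →1(L), so W
n=3: →1(L), so W
n=4: →2(W), 3(W) — all W, so L
n=5: →4(L), so W
n=6: →4(L), so W
n=7: →6(W) only, which is W, so L
n=8: →4(L), so W
n=9: →3(W), 6(W), 8(W) — all W, so L
n=10: →9(L), so W
n=11: →10(W) only, which is W, so L
n=12: →4(L), so W
n=13: →12(W) only, which is W, so L
n=14: →7(L), so W
The losing starting values of n are exactly the entries labelled L in this table (7 of them).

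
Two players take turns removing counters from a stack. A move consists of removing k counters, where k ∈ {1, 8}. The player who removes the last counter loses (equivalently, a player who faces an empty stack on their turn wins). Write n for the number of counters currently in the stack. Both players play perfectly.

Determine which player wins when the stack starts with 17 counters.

Classify positions by backward induction: terminal positions (no move available) are W. From any other position, the mover wins iff some move reaches an L.
n=0: no move; the opponent has just taken the last counter and therefore loses → W
n=1: L (sole option 0(W) is W)
n=2: W (go to 1, an L position)
n=3: L (sole option 2(W) is W)
n=4: W (go to 3, an L position)
n=5: L (sole option 4(W) is W)
n=6: W (go to 5, an L position)
n=7: L (sole option 6(W) is W)
n=8: W (go to 7, an L position)
n=9: W (go to 1, an L position)
n=10: L (options 9(W), 2(W) are all W)
n=11: W (go to 10, an L position)
n=12: L (options 11(W), 4(W) are all W)
n=13: W (go to 12, an L position)
n=14: L (options 13(W), 6(W) are all W)
n=15: W (go to 14, an L position)
n=16: L (options 15(W), 8(W) are all W)
n=17: W (go to 16, an L position)
From 17 the player to move can remove 1, leaving 16, reaching an L position.

The first player wins.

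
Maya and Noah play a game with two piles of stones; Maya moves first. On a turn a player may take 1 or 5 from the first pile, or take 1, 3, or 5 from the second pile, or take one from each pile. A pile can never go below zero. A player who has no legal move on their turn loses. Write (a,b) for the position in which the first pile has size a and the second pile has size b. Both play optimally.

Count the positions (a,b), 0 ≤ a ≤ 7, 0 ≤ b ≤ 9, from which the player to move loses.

Work bottom-up. With no move the player to move loses. Otherwise the position is W if at least one move leads to an L position for the opponent, and L if every move leads to a W.
Every move lowers a or b (never raises either), so fill the grid row by row in increasing a, and left to right within a row: each cell's successors are then already labelled.
      b=0  b=1  b=2  b=3  b=4  b=5  b=6  b=7  b=8  b=9
a=0:    L    W    L    W    L    W    L    W    L    W
a=1:    W    W    W    W    W    W    W    W    W    W
a=2:    L    W    L    W    L    W    L    W    L    W
a=3:    W    W    W    W    W    W    W    W    W    W
a=4:    L    W    L    W    L    W    L    W    L    W
a=5:    W    W    W    W    W    W    W    W    W    W
a=6:    L    W    L    W    L    W    L    W    L    W
a=7:    W    W    W    W    W    W    W    W    W    W
Cells with no legal move (terminal, hence L): (0,0).
The remaining L cells, each justified by listing all of its moves:
(0,2): the only move is to (0,1)(W), a W ⇒ L
(0,4): moves to (0,3)(W), (0,1)(W); every one is W ⇒ L
(0,6): moves to (0,5)(W), (0,3)(W), (0,1)(W); every one is W ⇒ L
(0,8): moves to (0,7)(W), (0,5)(W), (0,3)(W); every one is W ⇒ L
(2,0): the only move is to (1,0)(W), a W ⇒ L
(2,2): moves to (1,2)(W), (2,1)(W), (1,1)(W); every one is W ⇒ L
(2,4): moves to (1,4)(W), (2,3)(W), (2,1)(W), (1,3)(W); every one is W ⇒ L
(2,6): moves to (1,6)(W), (2,5)(W), (2,3)(W), (2,1)(W), (1,5)(W); every one is W ⇒ L
(2,8): moves to (1,8)(W), (2,7)(W), (2,5)(W), (2,3)(W), (1,7)(W); every one is W ⇒ L
(4,0): the only move is to (3,0)(W), a W ⇒ L
(4,2): moves to (3,2)(W), (4,1)(W), (3,1)(W); every one is W ⇒ L
(4,4): moves to (3,4)(W), (4,3)(W), (4,1)(W), (3,3)(W); every one is W ⇒ L
(4,6): moves to (3,6)(W), (4,5)(W), (4,3)(W), (4,1)(W), (3,5)(W); every one is W ⇒ L
(4,8): moves to (3,8)(W), (4,7)(W), (4,5)(W), (4,3)(W), (3,7)(W); every one is W ⇒ L
(6,0): moves to (5,0)(W), (1,0)(W); every one is W ⇒ L
(6,2): moves to (5,2)(W), (1,2)(W), (6,1)(W), (5,1)(W); every one is W ⇒ L
(6,4): moves to (5,4)(W), (1,4)(W), (6,3)(W), (6,1)(W), (5,3)(W); every one is W ⇒ L
(6,6): moves to (5,6)(W), (1,6)(W), (6,5)(W), (6,3)(W), (6,1)(W), (5,5)(W); every one is W ⇒ L
(6,8): moves to (5,8)(W), (1,8)(W), (6,7)(W), (6,5)(W), (6,3)(W), (5,7)(W); every one is W ⇒ L
Every other cell has at least one move into one of the L cells above, so it is W.
L cells per row: a=0: 5, a=1: 0, a=2: 5, a=3: 0, a=4: 5, a=5: 0, a=6: 5, a=7: 0; total 20.

20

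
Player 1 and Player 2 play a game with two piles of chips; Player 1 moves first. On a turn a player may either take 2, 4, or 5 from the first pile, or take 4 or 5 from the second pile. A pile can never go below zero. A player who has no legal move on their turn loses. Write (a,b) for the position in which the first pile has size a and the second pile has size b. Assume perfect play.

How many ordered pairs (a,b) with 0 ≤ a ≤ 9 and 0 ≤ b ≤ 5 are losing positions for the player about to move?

Compute win/loss labels from the base case upward. A position with no move is L. Any other position is W if it can reach an L in one move, else L.
Every move lowers a or b (never raises either), so fill the grid row by row in increasing a, and left to right within a row: each cell's successors are then already labelled.
      b=0  b=1  b=2  b=3  b=4  b=5
a=0:    L    L    L    L    W    W
a=1:    L    L    L    L    W    W
a=2:    W    W    W    W    L    L
a=3:    W    W    W    W    L    L
a=4:    W    W    W    W    W    W
a=5:    W    W    W    W    W    W
a=6:    W    W    W    W    W    W
a=7:    L    L    L    L    W    W
a=8:    L    L    L    L    W    W
a=9:    W    W    W    W    L    L
Cells with no legal move (terminal, hence L): (0,0), (0,1), (0,2), (0,3), (1,0), (1,1), (1,2), (1,3).
The remaining L cells, each justified by listing all of its moves:
(2,4): →(0,4)(W), (2,0)(W) — all W, so L
(2,5): →(0,5)(W), (2,1)(W), (2,0)(W) — all W, so L
(3,4): →(1,4)(W), (3,0)(W) — all W, so L
(3,5): →(1,5)(W), (3,1)(W), (3,0)(W) — all W, so L
(7,0): →(5,0)(W), (3,0)(W), (2,0)(W) — all W, so L
(7,1): →(5,1)(W), (3,1)(W), (2,1)(W) — all W, so L
(7,2): →(5,2)(W), (3,2)(W), (2,2)(W) — all W, so L
(7,3): →(5,3)(W), (3,3)(W), (2,3)(W) — all W, so L
(8,0): →(6,0)(W), (4,0)(W), (3,0)(W) — all W, so L
(8,1): →(6,1)(W), (4,1)(W), (3,1)(W) — all W, so L
(8,2): →(6,2)(W), (4,2)(W), (3,2)(W) — all W, so L
(8,3): →(6,3)(W), (4,3)(W), (3,3)(W) — all W, so L
(9,4): →(7,4)(W), (5,4)(W), (4,4)(W), (9,0)(W) — all W, so L
(9,5): →(7,5)(W), (5,5)(W), (4,5)(W), (9,1)(W), (9,0)(W) — all W, so L
Every other cell has at least one move into one of the L cells above, so it is W.
L cells per row: a=0: 4, a=1: 4, a=2: 2, a=3: 2, a=4: 0, a=5: 0, a=6: 0, a=7: 4, a=8: 4, a=9: 2; total 22.

22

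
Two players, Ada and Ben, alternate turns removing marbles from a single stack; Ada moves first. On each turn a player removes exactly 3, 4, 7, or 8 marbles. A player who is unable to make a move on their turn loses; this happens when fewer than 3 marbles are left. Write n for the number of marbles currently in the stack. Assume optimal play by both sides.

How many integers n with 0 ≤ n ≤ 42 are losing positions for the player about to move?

12

Build the W/L table. Terminal = L. A non-terminal position is W if it has a move to some L; otherwise it is L.
n=0: no move → L
n=1: no move → L
n=2: no move → L
n=3: →0(L), so W
n=4: →1(L), so W
n=5: →2(L), so W
n=6: →2(L), so W
n=7: →0(L), so W
n=8: →1(L), so W
n=9: →2(L), so W
n=10: →2(L), so W
n=11: →8(W), 7(W), 4(W), 3(W) — all W, so L
n=12: →9(W), 8(W), 5(W), 4(W) — all W, so L
n=13: →10(W), 9(W), 6(W), 5(W) — all W, so L
n=14: →11(L), so W
n=15: →12(L), so W
n=16: →13(L), so W
n=17: →13(L), so W
n=18: →11(L), so W
n=19: →12(L), so W
n=20: →13(L), so W
n=21: →13(L), so W
n=22: →19(W), 18(W), 15(W), 14(W) — all W, so L
n=23: →20(W), 19(W), 16(W), 15(W) — all W, so L
n=24: →21(W), 20(W), 17(W), 16(W) — all W, so L
n=25: →22(L), so W
n=26: →23(L), so W
n=27: →24(L), so W
n=28: →24(L), so W
n=29: →22(L), so W
n=30: →23(L), so W
n=31: →24(L), so W
n=32: →24(L), so W
n=33: →30(W), 29(W), 26(W), 25(W) — all W, so L
n=34: →31(W), 30(W), 27(W), 26(W) — all W, so L
n=35: →32(W), 31(W), 28(W), 27(W) — all W, so L
n=36: →33(L), so W
n=37: →34(L), so W
n=38: →35(L), so W
n=39: →35(L), so W
n=40: →33(L), so W
n=41: →34(L), so W
n=42: →35(L), so W
L entries with 0 ≤ n ≤ 42: n = 0, 1, 2, 11, 12, 13, 22, 23, 24, 33, 34, 35; that makes 12.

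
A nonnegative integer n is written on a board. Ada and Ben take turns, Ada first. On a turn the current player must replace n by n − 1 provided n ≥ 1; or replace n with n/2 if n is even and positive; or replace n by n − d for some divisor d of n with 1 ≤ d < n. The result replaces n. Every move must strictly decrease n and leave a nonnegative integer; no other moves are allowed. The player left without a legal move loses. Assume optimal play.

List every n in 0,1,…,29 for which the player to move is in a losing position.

0, 2, 5, 7, 9, 11, 13, 15, 17, 19, 21, 23, 25, 27, 29

Use the standard recursion: the mover loses at a terminal position; elsewhere, the mover wins exactly when some move hands the opponent an L position.
n=0: no move → L
n=1: reaches L-position 0 → W
n=2: only reaches 1(W), which is W → L
n=3: reaches L-position 2 → W
n=4: reaches L-position 2 → W
n=5: only reaches 4(W), which is W → L
n=6: reaches L-position 5 → W
n=7: only reaches 6(W), which is W → L
n=8: reaches L-position 7 → W
n=9: only reaches 6(W), 8(W), all W → L
n=10: reaches L-position 5 → W
n=11: only reaches 10(W), which is W → L
n=12: reaches L-position 9 → W
n=13: only reaches 12(W), which is W → L
n=14: reaches L-position 7 → W
n=15: only reaches 10(W), 12(W), 14(W), all W → L
n=16: reaches L-position 15 → W
n=17: only reaches 16(W), which is W → L
n=18: reaches L-position 9 → W
n=19: only reaches 18(W), which is W → L
n=20: reaches L-position 15 → W
n=21: only reaches 14(W), 18(W), 20(W), all W → L
n=22: reaches L-position 11 → W
n=23: only reaches 22(W), which is W → L
n=24: reaches L-position 21 → W
n=25: only reaches 20(W), 24(W), all W → L
n=26: reaches L-position 13 → W
n=27: only reaches 18(W), 24(W), 26(W), all W → L
n=28: reaches L-position 21 → W
n=29: only reaches 28(W), which is W → L
The losing starting values of n are exactly the entries labelled L in this table (15 of them).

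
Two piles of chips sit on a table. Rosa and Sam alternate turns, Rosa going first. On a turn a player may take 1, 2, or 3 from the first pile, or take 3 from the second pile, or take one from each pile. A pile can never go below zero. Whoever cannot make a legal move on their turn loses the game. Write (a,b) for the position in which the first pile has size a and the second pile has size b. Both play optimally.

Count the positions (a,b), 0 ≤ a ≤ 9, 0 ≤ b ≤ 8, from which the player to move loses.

26

Work bottom-up. With no move the player to move loses. Otherwise the position is W if at least one move leads to an L position for the opponent, and L if every move leads to a W.
Every move lowers a or b (never raises either), so fill the grid row by row in increasing a, and left to right within a row: each cell's successors are then already labelled.
      b=0  b=1  b=2  b=3  b=4  b=5  b=6  b=7  b=8
a=0:    L    L    L    W    W    W    L    L    L
a=1:    W    W    W    W    L    L    W    W    W
a=2:    W    W    W    L    W    W    W    W    W
a=3:    W    W    W    W    W    W    W    W    W
a=4:    L    L    L    W    W    W    L    L    L
a=5:    W    W    W    W    L    L    W    W    W
a=6:    W    W    W    L    W    W    W    W    W
a=7:    W    W    W    W    W    W    W    W    W
a=8:    L    L    L    W    W    W    L    L    L
a=9:    W    W    W    W    L    L    W    W    W
Cells with no legal move (terminal, hence L): (0,0), (0,1), (0,2).
The remaining L cells, each justified by listing all of its moves:
(0,6): →(0,3)(W) only, which is W, so L
(0,7): →(0,4)(W) only, which is W, so L
(0,8): →(0,5)(W) only, which is W, so L
(1,4): →(0,4)(W), (1,1)(W), (0,3)(W) — all W, so L
(1,5): →(0,5)(W), (1,2)(W), (0,4)(W) — all W, so L
(2,3): →(1,3)(W), (0,3)(W), (2,0)(W), (1,2)(W) — all W, so L
(4,0): →(3,0)(W), (2,0)(W), (1,0)(W) — all W, so L
(4,1): →(3,1)(W), (2,1)(W), (1,1)(W), (3,0)(W) — all W, so L
(4,2): →(3,2)(W), (2,2)(W), (1,2)(W), (3,1)(W) — all W, so L
(4,6): →(3,6)(W), (2,6)(W), (1,6)(W), (4,3)(W), (3,5)(W) — all W, so L
(4,7): →(3,7)(W), (2,7)(W), (1,7)(W), (4,4)(W), (3,6)(W) — all W, so L
(4,8): →(3,8)(W), (2,8)(W), (1,8)(W), (4,5)(W), (3,7)(W) — all W, so L
(5,4): →(4,4)(W), (3,4)(W), (2,4)(W), (5,1)(W), (4,3)(W) — all W, so L
(5,5): →(4,5)(W), (3,5)(W), (2,5)(W), (5,2)(W), (4,4)(W) — all W, so L
(6,3): →(5,3)(W), (4,3)(W), (3,3)(W), (6,0)(W), (5,2)(W) — all W, so L
(8,0): →(7,0)(W), (6,0)(W), (5,0)(W) — all W, so L
(8,1): →(7,1)(W), (6,1)(W), (5,1)(W), (7,0)(W) — all W, so L
(8,2): →(7,2)(W), (6,2)(W), (5,2)(W), (7,1)(W) — all W, so L
(8,6): →(7,6)(W), (6,6)(W), (5,6)(W), (8,3)(W), (7,5)(W) — all W, so L
(8,7): →(7,7)(W), (6,7)(W), (5,7)(W), (8,4)(W), (7,6)(W) — all W, so L
(8,8): →(7,8)(W), (6,8)(W), (5,8)(W), (8,5)(W), (7,7)(W) — all W, so L
(9,4): →(8,4)(W), (7,4)(W), (6,4)(W), (9,1)(W), (8,3)(W) — all W, so L
(9,5): →(8,5)(W), (7,5)(W), (6,5)(W), (9,2)(W), (8,4)(W) — all W, so L
Every other cell has at least one move into one of the L cells above, so it is W.
L cells per row: a=0: 6, a=1: 2, a=2: 1, a=3: 0, a=4: 6, a=5: 2, a=6: 1, a=7: 0, a=8: 6, a=9: 2; total 26.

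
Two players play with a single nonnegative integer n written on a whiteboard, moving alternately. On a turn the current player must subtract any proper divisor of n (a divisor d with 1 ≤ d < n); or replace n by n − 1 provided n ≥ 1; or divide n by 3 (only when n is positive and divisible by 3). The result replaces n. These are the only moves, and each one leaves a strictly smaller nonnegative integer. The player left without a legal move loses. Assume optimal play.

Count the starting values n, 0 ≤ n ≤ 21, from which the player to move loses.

9

Build the W/L table. Terminal = L. A non-terminal position is W if it has a move to some L; otherwise it is L.
n=0: no move → L
n=1: →0(L), so W
n=2: →1(W) only, which is W, so L
n=3: →2(L), so W
n=4: →2(L), so W
n=5: →4(W) only, which is W, so L
n=6: →2(L), so W
n=7: →6(W) only, which is W, so L
n=8: →7(L), so W
n=9: →3(W), 6(W), 8(W) — all W, so L
n=10: →5(L), so W
n=11: →10(W) only, which is W, so L
n=12: →9(L), so W
n=13: →12(W) only, which is W, so L
n=14: →7(L), so W
n=15: →5(L), so W
n=16: →8(W), 12(W), 14(W), 15(W) — all W, so L
n=17: →16(L), so W
n=18: →9(L), so W
n=19: →18(W) only, which is W, so L
n=20: →16(L), so W
n=21: →7(L), so W
L entries with 0 ≤ n ≤ 21: n = 0, 2, 5, 7, 9, 11, 13, 16, 19; that makes 9.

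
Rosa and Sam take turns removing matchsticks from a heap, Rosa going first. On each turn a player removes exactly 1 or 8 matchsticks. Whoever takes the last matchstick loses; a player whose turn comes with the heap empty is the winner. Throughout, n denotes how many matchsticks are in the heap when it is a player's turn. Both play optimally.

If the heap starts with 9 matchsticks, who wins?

Positions with no move are W. A position that does have a move is losing for the player to move precisely when every available move leads to a winning position for the opponent. Fill in the labels:
n=0: no move; the opponent has just taken the last matchstick and therefore loses → W
n=1: only reaches 0(W), which is W → L
n=2: reaches L-position 1 → W
n=3: only reaches 2(W), which is W → L
n=4: reaches L-position 3 → W
n=5: only reaches 4(W), which is W → L
n=6: reaches L-position 5 → W
n=7: only reaches 6(W), which is W → L
n=8: reaches L-position 7 → W
n=9: reaches L-position 1 → W
From 9 Rosa can remove 8, leaving 1, reaching an L position.

Rosa wins.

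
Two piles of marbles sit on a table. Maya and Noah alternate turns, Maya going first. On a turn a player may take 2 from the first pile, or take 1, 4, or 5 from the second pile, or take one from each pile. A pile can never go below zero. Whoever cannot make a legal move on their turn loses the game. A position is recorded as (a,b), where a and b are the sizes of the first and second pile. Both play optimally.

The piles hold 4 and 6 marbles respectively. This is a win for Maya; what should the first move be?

Move to (2,6).

Compute win/loss labels from the base case upward. A position with no move is L. Any other position is W if it can reach an L in one move, else L.
No move ever increases a pile, so every position that can arise here has a ≤ 4 and b ≤ 6; it is enough to label the cells with 0 ≤ a ≤ 4 and 0 ≤ b ≤ 6.
Every move lowers a or b (never raises either), so fill the grid row by row in increasing a, and left to right within a row: each cell's successors are then already labelled.
      b=0  b=1  b=2  b=3  b=4  b=5  b=6
a=0:    L    W    L    W    W    W    W
a=1:    L    W    L    W    W    W    W
a=2:    W    W    W    W    L    W    L
a=3:    W    L    W    L    W    W    W
a=4:    L    W    W    L    W    W    W
Cells with no legal move (terminal, hence L): (0,0), (1,0).
The remaining L cells, each justified by listing all of its moves:
(0,2): the only move is to (0,1)(W), a W ⇒ L
(1,2): moves to (1,1)(W), (0,1)(W); every one is W ⇒ L
(2,4): moves to (0,4)(W), (2,3)(W), (2,0)(W), (1,3)(W); every one is W ⇒ L
(2,6): moves to (0,6)(W), (2,5)(W), (2,2)(W), (2,1)(W), (1,5)(W); every one is W ⇒ L
(3,1): moves to (1,1)(W), (3,0)(W), (2,0)(W); every one is W ⇒ L
(3,3): moves to (1,3)(W), (3,2)(W), (2,2)(W); every one is W ⇒ L
(4,0): the only move is to (2,0)(W), a W ⇒ L
(4,3): moves to (2,3)(W), (4,2)(W), (3,2)(W); every one is W ⇒ L
Every other cell has at least one move into one of the L cells above, so it is W.
From (4,6), the L positions reachable in one move are: (2,6).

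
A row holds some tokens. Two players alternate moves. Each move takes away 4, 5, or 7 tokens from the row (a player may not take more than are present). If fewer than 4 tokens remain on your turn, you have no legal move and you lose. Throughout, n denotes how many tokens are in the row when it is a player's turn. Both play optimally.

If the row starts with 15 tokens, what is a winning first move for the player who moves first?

Label each position W (a win for the player to move) or L (a loss). A position with no legal move is L; any other position is W exactly when some move reaches an L, and L when every move reaches a W.
n=0: no move → L
n=1: no move → L
n=2: no move → L
n=3: no move → L
n=4: reaches L-position 0 → W
n=5: reaches L-position 1 → W
n=6: reaches L-position 2 → W
n=7: reaches L-position 3 → W
n=8: reaches L-position 3 → W
n=9: reaches L-position 2 → W
n=10: reaches L-position 3 → W
n=11: only reaches 7(W), 6(W), 4(W), all W → L
n=12: only reaches 8(W), 7(W), 5(W), all W → L
n=13: only reaches 9(W), 8(W), 6(W), all W → L
n=14: only reaches 10(W), 9(W), 7(W), all W → L
n=15: reaches L-position 11 → W
From 15, the L positions reachable in one move are: 11.

Remove 4, leaving 11.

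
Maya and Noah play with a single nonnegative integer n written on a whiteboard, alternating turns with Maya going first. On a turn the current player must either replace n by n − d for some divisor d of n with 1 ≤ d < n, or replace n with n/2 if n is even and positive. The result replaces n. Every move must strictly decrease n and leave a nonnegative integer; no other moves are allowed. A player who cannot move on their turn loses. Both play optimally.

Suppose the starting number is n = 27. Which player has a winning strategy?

Noah wins.

Classify positions by backward induction: terminal positions (no move available) are L. From any other position, the mover wins iff some move reaches an L.
n=0: no move → L
n=1: no move → L
n=2: can move to 1, which is L ⇒ W
n=3: the only move is to 2(W), a W ⇒ L
n=4: can move to 3, which is L ⇒ W
n=5: the only move is to 4(W), a W ⇒ L
n=6: can move to 3, which is L ⇒ W
n=7: the only move is to 6(W), a W ⇒ L
n=8: can move to 7, which is L ⇒ W
n=9: moves to 6(W), 8(W); every one is W ⇒ L
n=10: can move to 5, which is L ⇒ W
n=11: the only move is to 10(W), a W ⇒ L
n=12: can move to 9, which is L ⇒ W
n=13: the only move is to 12(W), a W ⇒ L
n=14: can move to 7, which is L ⇒ W
n=15: moves to 10(W), 12(W), 14(W); every one is W ⇒ L
n=16: can move to 15, which is L ⇒ W
n=17: the only move is to 16(W), a W ⇒ L
n=18: can move to 9, which is L ⇒ W
n=19: the only move is to 18(W), a W ⇒ L
n=20: can move to 15, which is L ⇒ W
n=21: moves to 14(W), 18(W), 20(W); every one is W ⇒ L
n=22: can move to 11, which is L ⇒ W
n=23: the only move is to 22(W), a W ⇒ L
n=24: can move to 21, which is L ⇒ W
n=25: moves to 20(W), 24(W); every one is W ⇒ L
n=26: can move to 13, which is L ⇒ W
n=27: moves to 18(W), 24(W), 26(W); every one is W ⇒ L
Every move from 27 reaches a W position, so the mover loses.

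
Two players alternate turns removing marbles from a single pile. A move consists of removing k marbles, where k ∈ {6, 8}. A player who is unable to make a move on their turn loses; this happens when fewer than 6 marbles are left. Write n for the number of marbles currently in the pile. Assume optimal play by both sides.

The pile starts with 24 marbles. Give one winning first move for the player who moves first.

Positions with no move are L. A position that does have a move is losing for the player to move precisely when every available move leads to a winning position for the opponent. Fill in the labels:
n=0: no move → L
n=1: no move → L
n=2: no move → L
n=3: no move → L
n=4: no move → L
n=5: no move → L
n=6: →0(L), so W
n=7: →1(L), so W
n=8: →2(L), so W
n=9: →3(L), so W
n=10: →4(L), so W
n=11: →5(L), so W
n=12: →4(L), so W
n=13: →5(L), so W
n=14: →8(W), 6(W) — all W, so L
n=15: →9(W), 7(W) — all W, so L
n=16: →10(W), 8(W) — all W, so L
n=17: →11(W), 9(W) — all W, so L
n=18: →12(W), 10(W) — all W, so L
n=19: →13(W), 11(W) — all W, so L
n=20: →14(L), so W
n=21: →15(L), so W
n=22: →16(L), so W
n=23: →17(L), so W
n=24: →18(L), so W
From 24, the L positions reachable in one move are: 18, 16. Any move reaching one of these is winning.

Remove 6, leaving 18.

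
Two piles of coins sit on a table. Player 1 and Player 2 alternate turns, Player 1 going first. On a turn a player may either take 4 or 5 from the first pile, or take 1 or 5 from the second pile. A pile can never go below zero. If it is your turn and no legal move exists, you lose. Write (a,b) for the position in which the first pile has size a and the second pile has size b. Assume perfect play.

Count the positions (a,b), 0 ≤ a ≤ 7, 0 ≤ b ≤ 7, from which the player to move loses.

32

Label each position W (a win for the player to move) or L (a loss). A position with no legal move is L; any other position is W exactly when some move reaches an L, and L when every move reaches a W.
Every move lowers a or b (never raises either), so fill the grid row by row in increasing a, and left to right within a row: each cell's successors are then already labelled.
      b=0  b=1  b=2  b=3  b=4  b=5  b=6  b=7
a=0:    L    W    L    W    L    W    L    W
a=1:    L    W    L    W    L    W    L    W
a=2:    L    W    L    W    L    W    L    W
a=3:    L    W    L    W    L    W    L    W
a=4:    W    L    W    L    W    L    W    L
a=5:    W    L    W    L    W    L    W    L
a=6:    W    L    W    L    W    L    W    L
a=7:    W    L    W    L    W    L    W    L
Cells with no legal move (terminal, hence L): (0,0), (1,0), (2,0), (3,0).
The remaining L cells, each justified by listing all of its moves:
(0,2): →(0,1)(W) only, which is W, so L
(0,4): →(0,3)(W) only, which is W, so L
(0,6): →(0,5)(W), (0,1)(W) — all W, so L
(1,2): →(1,1)(W) only, which is W, so L
(1,4): →(1,3)(W) only, which is W, so L
(1,6): →(1,5)(W), (1,1)(W) — all W, so L
(2,2): →(2,1)(W) only, which is W, so L
(2,4): →(2,3)(W) only, which is W, so L
(2,6): →(2,5)(W), (2,1)(W) — all W, so L
(3,2): →(3,1)(W) only, which is W, so L
(3,4): →(3,3)(W) only, which is W, so L
(3,6): →(3,5)(W), (3,1)(W) — all W, so L
(4,1): →(0,1)(W), (4,0)(W) — all W, so L
(4,3): →(0,3)(W), (4,2)(W) — all W, so L
(4,5): →(0,5)(W), (4,4)(W), (4,0)(W) — all W, so L
(4,7): →(0,7)(W), (4,6)(W), (4,2)(W) — all W, so L
(5,1): →(1,1)(W), (0,1)(W), (5,0)(W) — all W, so L
(5,3): →(1,3)(W), (0,3)(W), (5,2)(W) — all W, so L
(5,5): →(1,5)(W), (0,5)(W), (5,4)(W), (5,0)(W) — all W, so L
(5,7): →(1,7)(W), (0,7)(W), (5,6)(W), (5,2)(W) — all W, so L
(6,1): →(2,1)(W), (1,1)(W), (6,0)(W) — all W, so L
(6,3): →(2,3)(W), (1,3)(W), (6,2)(W) — all W, so L
(6,5): →(2,5)(W), (1,5)(W), (6,4)(W), (6,0)(W) — all W, so L
(6,7): →(2,7)(W), (1,7)(W), (6,6)(W), (6,2)(W) — all W, so L
(7,1): →(3,1)(W), (2,1)(W), (7,0)(W) — all W, so L
(7,3): →(3,3)(W), (2,3)(W), (7,2)(W) — all W, so L
(7,5): →(3,5)(W), (2,5)(W), (7,4)(W), (7,0)(W) — all W, so L
(7,7): →(3,7)(W), (2,7)(W), (7,6)(W), (7,2)(W) — all W, so L
Every other cell has at least one move into one of the L cells above, so it is W.
L cells per row: a=0: 4, a=1: 4, a=2: 4, a=3: 4, a=4: 4, a=5: 4, a=6: 4, a=7: 4; total 32.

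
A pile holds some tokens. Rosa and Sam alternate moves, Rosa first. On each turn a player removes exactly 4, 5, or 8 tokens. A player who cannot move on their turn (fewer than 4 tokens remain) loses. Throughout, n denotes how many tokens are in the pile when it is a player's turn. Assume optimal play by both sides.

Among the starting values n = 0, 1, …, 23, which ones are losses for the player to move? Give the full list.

Compute win/loss labels from the base case upward. A position with no move is L. Any other position is W if it can reach an L in one move, else L.
n=0: no move → L
n=1: no move → L
n=2: no move → L
n=3: no move → L
n=4: →0(L), so W
n=5: →1(L), so W
n=6: →2(L), so W
n=7: →3(L), so W
n=8: →3(L), so W
n=9: →1(L), so W
n=10: →2(L), so W
n=11: →3(L), so W
n=12: →8(W), 7(W), 4(W) — all W, so L
n=13: →9(W), 8(W), 5(W) — all W, so L
n=14: →10(W), 9(W), 6(W) — all W, so L
n=15: →11(W), 10(W), 7(W) — all W, so L
n=16: →12(L), so W
n=17: →13(L), so W
n=18: →14(L), so W
n=19: →15(L), so W
n=20: →15(L), so W
n=21: →13(L), so W
n=22: →14(L), so W
n=23: →15(L), so W
Reading off the rows marked L gives the requested list; there are 8 such values of n.

0, 1, 2, 3, 12, 13, 14, 15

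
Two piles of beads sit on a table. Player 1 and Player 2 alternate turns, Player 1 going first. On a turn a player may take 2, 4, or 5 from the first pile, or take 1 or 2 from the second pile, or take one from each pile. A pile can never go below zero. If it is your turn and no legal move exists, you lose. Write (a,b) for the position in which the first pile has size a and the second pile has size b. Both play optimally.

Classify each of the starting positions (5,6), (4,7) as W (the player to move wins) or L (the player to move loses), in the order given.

Classify positions by backward induction: terminal positions (no move available) are L. From any other position, the mover wins iff some move reaches an L.
No move ever increases a pile, so every position that can arise here has a ≤ 5 and b ≤ 7; it is enough to label the cells with 0 ≤ a ≤ 5 and 0 ≤ b ≤ 7.
Every move lowers a or b (never raises either), so fill the grid row by row in increasing a, and left to right within a row: each cell's successors are then already labelled.
      b=0  b=1  b=2  b=3  b=4  b=5  b=6  b=7
a=0:    L    W    W    L    W    W    L    W
a=1:    L    W    W    L    W    W    L    W
a=2:    W    W    L    W    W    L    W    W
a=3:    W    L    W    W    L    W    W    L
a=4:    W    L    W    W    L    W    W    L
a=5:    W    W    W    W    W    W    W    W
Cells with no legal move (terminal, hence L): (0,0), (1,0).
The remaining L cells, each justified by listing all of its moves:
(0,3): only reaches (0,2)(W), (0,1)(W), all W → L
(0,6): only reaches (0,5)(W), (0,4)(W), all W → L
(1,3): only reaches (1,2)(W), (1,1)(W), (0,2)(W), all W → L
(1,6): only reaches (1,5)(W), (1,4)(W), (0,5)(W), all W → L
(2,2): only reaches (0,2)(W), (2,1)(W), (2,0)(W), (1,1)(W), all W → L
(2,5): only reaches (0,5)(W), (2,4)(W), (2,3)(W), (1,4)(W), all W → L
(3,1): only reaches (1,1)(W), (3,0)(W), (2,0)(W), all W → L
(3,4): only reaches (1,4)(W), (3,3)(W), (3,2)(W), (2,3)(W), all W → L
(3,7): only reaches (1,7)(W), (3,6)(W), (3,5)(W), (2,6)(W), all W → L
(4,1): only reaches (2,1)(W), (0,1)(W), (4,0)(W), (3,0)(W), all W → L
(4,4): only reaches (2,4)(W), (0,4)(W), (4,3)(W), (4,2)(W), (3,3)(W), all W → L
(4,7): only reaches (2,7)(W), (0,7)(W), (4,6)(W), (4,5)(W), (3,6)(W), all W → L
Every other cell has at least one move into one of the L cells above, so it is W.
(5,6): the move to (1,6) reaches an L cell, so W
(4,7): one of the L cells justified above, so L

(5,6): W, (4,7): L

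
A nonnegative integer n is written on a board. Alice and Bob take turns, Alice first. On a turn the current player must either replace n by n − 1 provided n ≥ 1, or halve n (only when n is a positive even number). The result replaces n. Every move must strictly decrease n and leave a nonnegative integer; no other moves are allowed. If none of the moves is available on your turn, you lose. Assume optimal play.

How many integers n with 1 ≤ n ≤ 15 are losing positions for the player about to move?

7

Compute win/loss labels from the base case upward. A position with no move is L. Any other position is W if it can reach an L in one move, else L.
n=0: no move → L
n=1: can move to 0, which is L ⇒ W
n=2: the only move is to 1(W), a W ⇒ L
n=3: can move to 2, which is L ⇒ W
n=4: can move to 2, which is L ⇒ W
n=5: the only move is to 4(W), a W ⇒ L
n=6: can move to 5, which is L ⇒ W
n=7: the only move is to 6(W), a W ⇒ L
n=8: can move to 7, which is L ⇒ W
n=9: the only move is to 8(W), a W ⇒ L
n=10: can move to 5, which is L ⇒ W
n=11: the only move is to 10(W), a W ⇒ L
n=12: can move to 11, which is L ⇒ W
n=13: the only move is to 12(W), a W ⇒ L
n=14: can move to 7, which is L ⇒ W
n=15: the only move is to 14(W), a W ⇒ L
L entries with 1 ≤ n ≤ 15 (n=0 is outside the asked range and is not counted): n = 2, 5, 7, 9, 11, 13, 15; that makes 7.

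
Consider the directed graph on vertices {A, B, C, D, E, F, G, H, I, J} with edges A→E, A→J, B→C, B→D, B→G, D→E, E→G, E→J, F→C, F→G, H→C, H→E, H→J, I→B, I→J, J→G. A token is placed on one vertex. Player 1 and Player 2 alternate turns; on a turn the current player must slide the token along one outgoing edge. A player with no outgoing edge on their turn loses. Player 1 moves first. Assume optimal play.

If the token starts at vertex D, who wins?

Positions with no move are L. A position that does have a move is losing for the player to move precisely when every available move leads to a winning position for the opponent. Fill in the labels:
Every edge goes from a vertex to one that appears earlier in the order G, C, J, E, F, D, H, A, B, I, so processing vertices in that order labels each vertex after all of its successors.
G: no outgoing edge → L
C: no outgoing edge → L
J: reaches L-position G → W
E: reaches L-position G → W
F: reaches L-position C → W
D: only reaches E(W), which is W → L
H: reaches L-position C → W
A: only reaches E(W), J(W), all W → L
B: reaches L-position D → W
I: only reaches B(W), J(W), all W → L
The starting position D is L: whatever Player 1 does, the opponent receives a W position.

Player 2 wins.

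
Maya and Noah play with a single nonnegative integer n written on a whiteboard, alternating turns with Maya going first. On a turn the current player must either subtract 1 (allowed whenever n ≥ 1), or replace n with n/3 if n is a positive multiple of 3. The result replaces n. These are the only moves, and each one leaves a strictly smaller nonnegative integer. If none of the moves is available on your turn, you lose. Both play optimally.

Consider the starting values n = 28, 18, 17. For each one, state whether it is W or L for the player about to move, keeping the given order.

Label each position W (a win for the player to move) or L (a loss). A position with no legal move is L; any other position is W exactly when some move reaches an L, and L when every move reaches a W.
n=0: no move → L
n=1: reaches L-position 0 → W
n=2: only reaches 1(W), which is W → L
n=3: reaches L-position 2 → W
n=4: only reaches 3(W), which is W → L
n=5: reaches L-position 4 → W
n=6: reaches L-position 2 → W
n=7: only reaches 6(W), which is W → L
n=8: reaches L-position 7 → W
n=9: only reaches 3(W), 8(W), all W → L
n=10: reaches L-position 9 → W
n=11: only reaches 10(W), which is W → L
n=12: reaches L-position 4 → W
n=13: only reaches 12(W), which is W → L
n=14: reaches L-position 13 → W
n=15: only reaches 5(W), 14(W), all W → L
n=16: reaches L-position 15 → W
n=17: only reaches 16(W), which is W → L
n=18: reaches L-position 17 → W
n=19: only reaches 18(W), which is W → L
n=20: reaches L-position 19 → W
n=21: reaches L-position 7 → W
n=22: only reaches 21(W), which is W → L
n=23: reaches L-position 22 → W
n=24: only reaches 8(W), 23(W), all W → L
n=25: reaches L-position 24 → W
n=26: only reaches 25(W), which is W → L
n=27: reaches L-position 9 → W
n=28: only reaches 27(W), which is W → L

28: L, 18: W, 17: L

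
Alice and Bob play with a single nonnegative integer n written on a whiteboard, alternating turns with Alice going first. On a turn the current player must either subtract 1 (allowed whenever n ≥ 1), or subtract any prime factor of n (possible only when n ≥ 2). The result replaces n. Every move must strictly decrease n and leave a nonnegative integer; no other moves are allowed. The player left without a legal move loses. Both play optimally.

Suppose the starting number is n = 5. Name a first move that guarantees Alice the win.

Move to 0.

Compute win/loss labels from the base case upward. A position with no move is L. Any other position is W if it can reach an L in one move, else L.
n=0: no move → L
n=1: reaches L-position 0 → W
n=2: reaches L-position 0 → W
n=3: reaches L-position 0 → W
n=4: only reaches 2(W), 3(W), all W → L
n=5: reaches L-position 0 → W
From 5, the L positions reachable in one move are: 0, 4. Any move reaching one of these is winning.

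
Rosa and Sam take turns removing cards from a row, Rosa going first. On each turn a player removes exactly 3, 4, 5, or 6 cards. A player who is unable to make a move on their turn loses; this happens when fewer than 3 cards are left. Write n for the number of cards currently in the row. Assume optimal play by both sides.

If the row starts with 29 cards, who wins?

Positions with no move are L. A position that does have a move is losing for the player to move precisely when every available move leads to a winning position for the opponent. Fill in the labels:
n=0: no move → L
n=1: no move → L
n=2: no move → L
n=3: can move to 0, which is L ⇒ W
n=4: can move to 1, which is L ⇒ W
n=5: can move to 2, which is L ⇒ W
n=6: can move to 2, which is L ⇒ W
n=7: can move to 2, which is L ⇒ W
n=8: can move to 2, which is L ⇒ W
n=9: moves to 6(W), 5(W), 4(W), 3(W); every one is W ⇒ L
n=10: moves to 7(W), 6(W), 5(W), 4(W); every one is W ⇒ L
n=11: moves to 8(W), 7(W), 6(W), 5(W); every one is W ⇒ L
n=12: can move to 9, which is L ⇒ W
n=13: can move to 10, which is L ⇒ W
n=14: can move to 11, which is L ⇒ W
n=15: can move to 11, which is L ⇒ W
n=16: can move to 11, which is L ⇒ W
n=17: can move to 11, which is L ⇒ W
n=18: moves to 15(W), 14(W), 13(W), 12(W); every one is W ⇒ L
n=19: moves to 16(W), 15(W), 14(W), 13(W); every one is W ⇒ L
n=20: moves to 17(W), 16(W), 15(W), 14(W); every one is W ⇒ L
n=21: can move to 18, which is L ⇒ W
n=22: can move to 19, which is L ⇒ W
n=23: can move to 20, which is L ⇒ W
n=24: can move to 20, which is L ⇒ W
n=25: can move to 20, which is L ⇒ W
n=26: can move to 20, which is L ⇒ W
n=27: moves to 24(W), 23(W), 22(W), 21(W); every one is W ⇒ L
n=28: moves to 25(W), 24(W), 23(W), 22(W); every one is W ⇒ L
n=29: moves to 26(W), 25(W), 24(W), 23(W); every one is W ⇒ L
Every move from 29 reaches a W position, so the mover loses.

Sam wins.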